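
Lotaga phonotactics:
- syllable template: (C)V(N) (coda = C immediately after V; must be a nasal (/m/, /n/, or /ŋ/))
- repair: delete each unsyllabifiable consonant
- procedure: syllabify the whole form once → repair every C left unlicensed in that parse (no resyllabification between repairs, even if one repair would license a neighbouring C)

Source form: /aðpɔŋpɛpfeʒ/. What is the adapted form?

Under (C)V(N), the unsyllabifiable consonants are /ð/, /p/, /ʒ/ (only a nasal (/m/, /n/, or /ŋ/) is licensed in coda position; onsets are limited to one consonant).
Each unlicensed consonant is deleted: /ð/, /p/, /ʒ/.

apɔŋpɛfe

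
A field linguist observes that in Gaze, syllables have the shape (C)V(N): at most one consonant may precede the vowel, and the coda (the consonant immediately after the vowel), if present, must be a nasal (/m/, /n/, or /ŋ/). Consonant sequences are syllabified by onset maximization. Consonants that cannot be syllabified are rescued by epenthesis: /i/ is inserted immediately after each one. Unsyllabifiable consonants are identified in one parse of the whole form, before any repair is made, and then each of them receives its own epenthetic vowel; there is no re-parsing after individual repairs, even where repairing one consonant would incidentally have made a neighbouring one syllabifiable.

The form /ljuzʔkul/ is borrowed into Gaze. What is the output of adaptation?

Syllabifying with onset maximization leaves /l/, /z/, /ʔ/, /l/ stranded (only a nasal (/m/, /n/, or /ŋ/) is licensed in coda position; onsets are limited to one consonant).
Each unlicensed consonant becomes the onset of a new syllable: /l/ → /li/, /z/ → /zi/, /ʔ/ → /ʔi/, /l/ → /li/.

lijuziʔikuli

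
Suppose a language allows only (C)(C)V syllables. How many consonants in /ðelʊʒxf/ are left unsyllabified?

3

Syllabifying with onset maximization leaves /ʒ/, /x/, /f/ stranded (no codas are permitted; onsets may contain at most 2 consonants).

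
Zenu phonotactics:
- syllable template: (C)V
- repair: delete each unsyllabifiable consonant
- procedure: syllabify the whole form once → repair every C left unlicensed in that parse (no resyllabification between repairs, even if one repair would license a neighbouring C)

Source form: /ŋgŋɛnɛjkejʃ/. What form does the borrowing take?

The consonants /ŋ/, /g/, /j/, /j/, /ʃ/ cannot be parsed into a legal (C)V syllable (no codas are permitted; onsets are limited to one consonant).
Deleting the stranded consonants removes /ŋ/, /g/, /j/, /j/, /ʃ/.

ŋɛnɛke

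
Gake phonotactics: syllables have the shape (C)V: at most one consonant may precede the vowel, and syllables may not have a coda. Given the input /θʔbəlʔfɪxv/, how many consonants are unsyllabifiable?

The consonants /θ/, /ʔ/, /l/, /ʔ/, /x/, /v/ cannot be parsed into a legal (C)V syllable (no codas are permitted; onsets are limited to one consonant).

6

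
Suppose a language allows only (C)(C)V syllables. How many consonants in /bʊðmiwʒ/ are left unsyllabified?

The consonants /w/, /ʒ/ cannot be parsed into a legal (C)(C)V syllable (no codas are permitted; onsets may contain at most 2 consonants).

2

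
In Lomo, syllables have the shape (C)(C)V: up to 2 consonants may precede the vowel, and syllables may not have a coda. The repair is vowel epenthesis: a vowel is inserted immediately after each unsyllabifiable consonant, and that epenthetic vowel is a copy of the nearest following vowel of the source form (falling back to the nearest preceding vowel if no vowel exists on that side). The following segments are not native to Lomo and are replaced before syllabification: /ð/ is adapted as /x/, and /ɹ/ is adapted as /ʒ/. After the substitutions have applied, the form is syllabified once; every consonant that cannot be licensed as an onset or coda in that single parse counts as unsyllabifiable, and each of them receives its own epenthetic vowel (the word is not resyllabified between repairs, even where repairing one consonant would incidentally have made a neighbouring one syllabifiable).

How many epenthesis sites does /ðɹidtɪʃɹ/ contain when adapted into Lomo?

2

After substitution the input is /xʒidtɪʃʒ/.
The unsyllabifiable consonants are /ʃ/, /ʒ/; each receives one epenthetic vowel.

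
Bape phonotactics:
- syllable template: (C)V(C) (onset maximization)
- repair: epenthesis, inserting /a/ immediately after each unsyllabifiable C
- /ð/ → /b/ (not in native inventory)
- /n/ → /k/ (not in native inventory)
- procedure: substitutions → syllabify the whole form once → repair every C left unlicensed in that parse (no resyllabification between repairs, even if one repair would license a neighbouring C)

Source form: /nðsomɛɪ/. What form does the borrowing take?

kabasomɛɪ

Substitution: /n/ → /k/, /ð/ → /b/, giving /kbsomɛɪ/.
Syllabifying with onset maximization leaves /k/, /b/ stranded (at most one coda consonant is licensed; onsets are limited to one consonant).
Inserting the epenthetic vowel yields /k/ → /ka/, /b/ → /ba/.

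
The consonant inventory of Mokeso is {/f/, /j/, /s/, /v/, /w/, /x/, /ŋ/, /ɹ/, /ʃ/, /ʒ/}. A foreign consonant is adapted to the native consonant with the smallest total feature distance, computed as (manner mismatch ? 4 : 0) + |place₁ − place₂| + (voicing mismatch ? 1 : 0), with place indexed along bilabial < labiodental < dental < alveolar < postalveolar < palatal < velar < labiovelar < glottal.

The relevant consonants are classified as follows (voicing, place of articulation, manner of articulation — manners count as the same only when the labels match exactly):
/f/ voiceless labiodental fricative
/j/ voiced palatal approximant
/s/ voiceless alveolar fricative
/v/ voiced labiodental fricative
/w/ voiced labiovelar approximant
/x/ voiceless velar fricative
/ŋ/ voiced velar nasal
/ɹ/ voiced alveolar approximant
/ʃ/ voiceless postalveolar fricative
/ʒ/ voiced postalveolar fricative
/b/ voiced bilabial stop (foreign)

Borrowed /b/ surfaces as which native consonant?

/v/ is closest: manner differs (stop→fricative, +4), place distance 1 (bilabial→labiodental), same voicing; total 5. Next closest is /f/ at distance 6.

v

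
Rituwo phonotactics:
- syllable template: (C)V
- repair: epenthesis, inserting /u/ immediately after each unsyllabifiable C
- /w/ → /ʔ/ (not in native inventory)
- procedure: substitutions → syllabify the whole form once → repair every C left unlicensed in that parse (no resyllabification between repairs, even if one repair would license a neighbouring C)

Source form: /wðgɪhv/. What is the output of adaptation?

ʔuðugɪhuvu

Substitution: /w/ → /ʔ/, giving /ʔðgɪhv/.
Syllabifying with onset maximization leaves /ʔ/, /ð/, /h/, /v/ stranded (no codas are permitted; onsets are limited to one consonant).
Each unlicensed consonant becomes the onset of a new syllable: /ʔ/ → /ʔu/, /ð/ → /ðu/, /h/ → /hu/, /v/ → /vu/.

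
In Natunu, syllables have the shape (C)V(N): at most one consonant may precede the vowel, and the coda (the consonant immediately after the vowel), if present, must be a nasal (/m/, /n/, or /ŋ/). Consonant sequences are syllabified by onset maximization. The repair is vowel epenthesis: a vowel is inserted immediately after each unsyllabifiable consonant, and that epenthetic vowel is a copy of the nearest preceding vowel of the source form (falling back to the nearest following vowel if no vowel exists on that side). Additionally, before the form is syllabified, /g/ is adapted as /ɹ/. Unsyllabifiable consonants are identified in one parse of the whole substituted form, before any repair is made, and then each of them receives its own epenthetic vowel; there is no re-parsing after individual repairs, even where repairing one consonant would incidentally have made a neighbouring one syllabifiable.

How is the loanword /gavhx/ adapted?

Substitution: /g/ → /ɹ/, giving /ɹavhx/.
Syllabifying with onset maximization leaves /v/, /h/, /x/ stranded (only a nasal (/m/, /n/, or /ŋ/) is licensed in coda position; onsets are limited to one consonant).
Each unlicensed consonant becomes the onset of a new syllable: /v/ → /va/, /h/ → /ha/, /x/ → /xa/.

ɹavahaxa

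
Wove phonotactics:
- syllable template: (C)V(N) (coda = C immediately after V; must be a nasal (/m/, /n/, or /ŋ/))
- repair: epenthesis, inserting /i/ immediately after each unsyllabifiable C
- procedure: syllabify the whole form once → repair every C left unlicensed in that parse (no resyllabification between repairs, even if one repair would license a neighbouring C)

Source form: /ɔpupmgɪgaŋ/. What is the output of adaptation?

ɔpupimigɪgaŋ

Under (C)V(N), the unsyllabifiable consonants are /p/, /m/ (only a nasal (/m/, /n/, or /ŋ/) is licensed in coda position; onsets are limited to one consonant).
Epenthesis after each stranded consonant: /p/ → /pi/, /m/ → /mi/.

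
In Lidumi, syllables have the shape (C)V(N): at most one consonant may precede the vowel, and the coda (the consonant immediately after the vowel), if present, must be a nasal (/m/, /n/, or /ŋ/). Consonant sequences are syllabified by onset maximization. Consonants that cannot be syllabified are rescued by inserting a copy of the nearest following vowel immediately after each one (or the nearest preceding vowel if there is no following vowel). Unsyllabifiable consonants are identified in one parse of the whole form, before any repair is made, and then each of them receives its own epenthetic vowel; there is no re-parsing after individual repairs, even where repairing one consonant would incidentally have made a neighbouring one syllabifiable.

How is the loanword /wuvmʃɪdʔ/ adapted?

Syllabifying with onset maximization leaves /v/, /m/, /d/, /ʔ/ stranded (only a nasal (/m/, /n/, or /ŋ/) is licensed in coda position; onsets are limited to one consonant).
Each unlicensed consonant becomes the onset of a new syllable: /v/ → /vɪ/, /m/ → /mɪ/, /d/ → /dɪ/, /ʔ/ → /ʔɪ/.

wuvɪmɪʃɪdɪʔɪ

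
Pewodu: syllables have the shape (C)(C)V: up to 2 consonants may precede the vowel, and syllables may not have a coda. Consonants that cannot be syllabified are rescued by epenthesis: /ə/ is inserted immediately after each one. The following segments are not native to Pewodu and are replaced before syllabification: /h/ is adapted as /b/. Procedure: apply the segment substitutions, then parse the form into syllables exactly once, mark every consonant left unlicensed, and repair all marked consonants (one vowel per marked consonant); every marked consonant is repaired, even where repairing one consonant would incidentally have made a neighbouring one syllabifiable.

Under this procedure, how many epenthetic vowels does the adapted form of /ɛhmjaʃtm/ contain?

4

After substitution the input is /ɛbmjaʃtm/.
The unsyllabifiable consonants are /b/, /ʃ/, /t/, /m/; each receives one epenthetic vowel.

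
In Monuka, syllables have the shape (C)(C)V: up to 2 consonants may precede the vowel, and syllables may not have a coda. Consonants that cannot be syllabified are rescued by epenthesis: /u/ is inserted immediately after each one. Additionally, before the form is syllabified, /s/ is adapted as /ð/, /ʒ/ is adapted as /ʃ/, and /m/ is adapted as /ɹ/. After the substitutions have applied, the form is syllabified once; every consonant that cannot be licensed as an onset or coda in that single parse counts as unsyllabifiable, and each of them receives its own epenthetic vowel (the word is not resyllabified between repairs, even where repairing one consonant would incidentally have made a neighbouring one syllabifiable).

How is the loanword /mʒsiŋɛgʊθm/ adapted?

Substitution: /m/ → /ɹ/, /ʒ/ → /ʃ/, /s/ → /ð/, giving /ɹʃðiŋɛgʊθɹ/.
The consonants /ɹ/, /θ/, /ɹ/ cannot be parsed into a legal (C)(C)V syllable (no codas are permitted; onsets may contain at most 2 consonants).
Inserting the epenthetic vowel yields /ɹ/ → /ɹu/, /θ/ → /θu/, /ɹ/ → /ɹu/.

ɹuʃðiŋɛgʊθuɹu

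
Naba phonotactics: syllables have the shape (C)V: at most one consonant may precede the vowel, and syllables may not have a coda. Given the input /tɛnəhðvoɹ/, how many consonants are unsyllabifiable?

3

Under (C)V, the unsyllabifiable consonants are /h/, /ð/, /ɹ/ (no codas are permitted; onsets are limited to one consonant).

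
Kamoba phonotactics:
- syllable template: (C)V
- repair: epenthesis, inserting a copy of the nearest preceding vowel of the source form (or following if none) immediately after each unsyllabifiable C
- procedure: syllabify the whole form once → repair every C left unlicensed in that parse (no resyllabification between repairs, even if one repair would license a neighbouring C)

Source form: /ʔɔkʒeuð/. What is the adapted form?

ʔɔkɔʒeuðu

The consonants /k/, /ð/ cannot be parsed into a legal (C)V syllable (no codas are permitted; onsets are limited to one consonant).
Each unlicensed consonant becomes the onset of a new syllable: /k/ → /kɔ/, /ð/ → /ðu/.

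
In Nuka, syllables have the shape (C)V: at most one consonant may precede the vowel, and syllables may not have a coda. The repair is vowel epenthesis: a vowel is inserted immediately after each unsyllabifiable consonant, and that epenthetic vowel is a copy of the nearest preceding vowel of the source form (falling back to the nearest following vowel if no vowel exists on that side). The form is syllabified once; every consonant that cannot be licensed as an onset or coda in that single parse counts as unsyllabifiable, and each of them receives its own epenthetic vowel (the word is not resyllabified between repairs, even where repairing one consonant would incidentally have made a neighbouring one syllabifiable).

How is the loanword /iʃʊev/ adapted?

The consonants /v/ cannot be parsed into a legal (C)V syllable (no codas are permitted; onsets are limited to one consonant).
Inserting the epenthetic vowel yields /v/ → /ve/.

iʃʊeve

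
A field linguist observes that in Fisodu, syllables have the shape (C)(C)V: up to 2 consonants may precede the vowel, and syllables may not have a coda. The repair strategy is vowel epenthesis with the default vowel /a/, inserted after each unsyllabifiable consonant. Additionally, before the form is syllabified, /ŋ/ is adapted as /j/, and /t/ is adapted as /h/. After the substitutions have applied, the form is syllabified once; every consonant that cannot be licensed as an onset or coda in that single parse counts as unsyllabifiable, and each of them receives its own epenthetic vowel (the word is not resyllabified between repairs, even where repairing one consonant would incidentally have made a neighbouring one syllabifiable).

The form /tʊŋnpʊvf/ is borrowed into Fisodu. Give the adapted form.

hʊjanpʊvafa

Substitution: /t/ → /h/, /ŋ/ → /j/, giving /hʊjnpʊvf/.
Under (C)(C)V, the unsyllabifiable consonants are /j/, /v/, /f/ (no codas are permitted; onsets may contain at most 2 consonants).
Each unlicensed consonant becomes the onset of a new syllable: /j/ → /ja/, /v/ → /va/, /f/ → /fa/.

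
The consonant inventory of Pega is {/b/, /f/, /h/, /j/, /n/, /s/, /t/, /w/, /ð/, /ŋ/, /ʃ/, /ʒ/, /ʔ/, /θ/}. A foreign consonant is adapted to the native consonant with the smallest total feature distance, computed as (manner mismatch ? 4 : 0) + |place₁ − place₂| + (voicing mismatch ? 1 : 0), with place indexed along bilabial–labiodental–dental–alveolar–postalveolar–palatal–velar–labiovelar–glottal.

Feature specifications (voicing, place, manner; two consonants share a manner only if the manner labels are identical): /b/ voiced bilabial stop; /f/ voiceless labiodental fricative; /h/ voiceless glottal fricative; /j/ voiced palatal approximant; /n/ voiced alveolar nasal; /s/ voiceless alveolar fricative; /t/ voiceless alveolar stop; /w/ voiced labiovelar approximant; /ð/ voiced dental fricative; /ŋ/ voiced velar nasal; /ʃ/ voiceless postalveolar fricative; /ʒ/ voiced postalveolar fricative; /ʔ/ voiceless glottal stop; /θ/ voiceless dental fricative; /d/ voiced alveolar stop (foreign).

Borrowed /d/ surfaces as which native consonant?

/t/ is closest: same manner (stop), place distance 0 (alveolar→alveolar), voicing differs (+1); total 1. Next closest is /b/ at distance 3.

t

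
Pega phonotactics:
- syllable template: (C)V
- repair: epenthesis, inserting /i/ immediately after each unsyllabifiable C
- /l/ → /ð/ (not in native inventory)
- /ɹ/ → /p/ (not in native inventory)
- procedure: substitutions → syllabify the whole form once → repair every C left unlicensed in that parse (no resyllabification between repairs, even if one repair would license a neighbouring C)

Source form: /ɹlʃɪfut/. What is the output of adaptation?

Substitution: /ɹ/ → /p/, /l/ → /ð/, giving /pðʃɪfut/.
Syllabifying with onset maximization leaves /p/, /ð/, /t/ stranded (no codas are permitted; onsets are limited to one consonant).
Inserting the epenthetic vowel yields /p/ → /pi/, /ð/ → /ði/, /t/ → /ti/.

piðiʃɪfuti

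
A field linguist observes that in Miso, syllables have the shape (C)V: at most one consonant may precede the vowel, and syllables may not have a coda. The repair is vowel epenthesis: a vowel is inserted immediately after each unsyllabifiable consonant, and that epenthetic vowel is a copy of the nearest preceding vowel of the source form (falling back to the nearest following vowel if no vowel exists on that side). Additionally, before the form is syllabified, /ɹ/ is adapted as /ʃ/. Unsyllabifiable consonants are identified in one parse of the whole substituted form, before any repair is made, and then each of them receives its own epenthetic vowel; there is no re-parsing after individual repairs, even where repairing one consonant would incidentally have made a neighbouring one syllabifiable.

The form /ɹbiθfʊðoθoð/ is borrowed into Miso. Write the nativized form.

ʃibiθifʊðoθoðo

Substitution: /ɹ/ → /ʃ/, giving /ʃbiθfʊðoθoð/.
Under (C)V, the unsyllabifiable consonants are /ʃ/, /θ/, /ð/ (no codas are permitted; onsets are limited to one consonant).
Epenthesis after each stranded consonant: /ʃ/ → /ʃi/, /θ/ → /θi/, /ð/ → /ðo/.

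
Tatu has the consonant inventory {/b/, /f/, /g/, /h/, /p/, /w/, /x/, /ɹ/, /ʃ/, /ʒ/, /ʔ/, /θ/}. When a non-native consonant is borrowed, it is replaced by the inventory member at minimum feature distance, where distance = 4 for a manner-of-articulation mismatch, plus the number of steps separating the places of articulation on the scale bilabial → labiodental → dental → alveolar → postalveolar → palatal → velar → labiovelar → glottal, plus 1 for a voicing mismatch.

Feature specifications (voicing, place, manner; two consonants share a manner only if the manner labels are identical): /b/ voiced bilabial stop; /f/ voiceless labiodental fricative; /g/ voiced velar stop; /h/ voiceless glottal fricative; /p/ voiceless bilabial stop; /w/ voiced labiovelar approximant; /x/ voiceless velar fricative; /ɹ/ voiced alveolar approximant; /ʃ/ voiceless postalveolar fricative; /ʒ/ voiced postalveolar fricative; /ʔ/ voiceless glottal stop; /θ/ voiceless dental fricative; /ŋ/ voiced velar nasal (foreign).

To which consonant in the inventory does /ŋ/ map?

/g/ is closest: manner differs (nasal→stop, +4), place distance 0 (velar→velar), same voicing; total 4. Next closest is /w/ at distance 5.

g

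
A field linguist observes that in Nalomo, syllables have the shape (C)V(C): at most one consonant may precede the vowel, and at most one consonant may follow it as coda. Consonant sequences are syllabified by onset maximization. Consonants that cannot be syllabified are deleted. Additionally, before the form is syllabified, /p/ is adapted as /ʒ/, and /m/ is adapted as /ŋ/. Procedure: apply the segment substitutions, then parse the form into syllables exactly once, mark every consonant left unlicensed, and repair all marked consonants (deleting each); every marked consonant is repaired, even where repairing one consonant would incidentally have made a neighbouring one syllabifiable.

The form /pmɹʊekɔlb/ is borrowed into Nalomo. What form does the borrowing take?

ɹʊekɔl

Substitution: /p/ → /ʒ/, /m/ → /ŋ/, giving /ʒŋɹʊekɔlb/.
The consonants /ʒ/, /ŋ/, /b/ cannot be parsed into a legal (C)V(C) syllable (at most one coda consonant is licensed; onsets are limited to one consonant).
Deletion applies to /ʒ/, /ŋ/, /b/.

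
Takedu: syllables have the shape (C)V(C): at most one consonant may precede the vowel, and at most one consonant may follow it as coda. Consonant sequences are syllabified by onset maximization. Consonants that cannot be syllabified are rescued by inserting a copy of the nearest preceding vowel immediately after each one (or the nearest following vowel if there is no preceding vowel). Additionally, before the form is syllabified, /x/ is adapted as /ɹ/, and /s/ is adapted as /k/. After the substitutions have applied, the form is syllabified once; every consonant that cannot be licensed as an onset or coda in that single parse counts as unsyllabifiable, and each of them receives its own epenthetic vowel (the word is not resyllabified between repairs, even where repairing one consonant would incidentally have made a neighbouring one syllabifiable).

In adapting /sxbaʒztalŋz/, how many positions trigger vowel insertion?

5

After substitution the input is /kɹbaʒztalŋz/.
The unsyllabifiable consonants are /k/, /ɹ/, /z/, /ŋ/, /z/; each receives one epenthetic vowel.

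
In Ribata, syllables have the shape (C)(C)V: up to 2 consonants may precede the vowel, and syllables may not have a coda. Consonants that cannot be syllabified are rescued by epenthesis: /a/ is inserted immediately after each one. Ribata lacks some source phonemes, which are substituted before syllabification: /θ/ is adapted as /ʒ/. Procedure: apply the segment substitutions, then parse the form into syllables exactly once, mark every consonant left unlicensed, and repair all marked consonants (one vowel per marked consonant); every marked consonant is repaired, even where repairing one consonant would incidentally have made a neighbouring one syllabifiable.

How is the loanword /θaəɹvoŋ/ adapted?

ʒaəɹvoŋa

Substitution: /θ/ → /ʒ/, giving /ʒaəɹvoŋ/.
Under (C)(C)V, the unsyllabifiable consonants are /ŋ/ (no codas are permitted; onsets may contain at most 2 consonants).
Epenthesis after each stranded consonant: /ŋ/ → /ŋa/.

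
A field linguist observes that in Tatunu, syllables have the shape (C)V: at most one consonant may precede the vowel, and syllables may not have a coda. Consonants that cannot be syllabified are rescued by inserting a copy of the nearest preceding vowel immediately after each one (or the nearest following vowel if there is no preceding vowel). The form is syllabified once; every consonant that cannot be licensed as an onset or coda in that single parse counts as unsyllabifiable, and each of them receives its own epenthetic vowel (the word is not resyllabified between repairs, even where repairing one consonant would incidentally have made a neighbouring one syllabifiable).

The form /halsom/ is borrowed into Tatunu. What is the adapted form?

halasomo

Syllabifying with onset maximization leaves /l/, /m/ stranded (no codas are permitted; onsets are limited to one consonant).
Inserting the epenthetic vowel yields /l/ → /la/, /m/ → /mo/.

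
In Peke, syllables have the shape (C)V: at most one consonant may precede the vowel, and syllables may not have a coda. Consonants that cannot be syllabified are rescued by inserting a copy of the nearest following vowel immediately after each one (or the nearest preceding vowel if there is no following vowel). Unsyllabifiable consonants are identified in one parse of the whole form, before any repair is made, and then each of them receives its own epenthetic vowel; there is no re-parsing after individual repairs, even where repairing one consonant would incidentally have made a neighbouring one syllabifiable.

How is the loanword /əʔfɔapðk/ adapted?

The consonants /ʔ/, /p/, /ð/, /k/ cannot be parsed into a legal (C)V syllable (no codas are permitted; onsets are limited to one consonant).
Epenthesis after each stranded consonant: /ʔ/ → /ʔɔ/, /p/ → /pa/, /ð/ → /ða/, /k/ → /ka/.

əʔɔfɔapaðaka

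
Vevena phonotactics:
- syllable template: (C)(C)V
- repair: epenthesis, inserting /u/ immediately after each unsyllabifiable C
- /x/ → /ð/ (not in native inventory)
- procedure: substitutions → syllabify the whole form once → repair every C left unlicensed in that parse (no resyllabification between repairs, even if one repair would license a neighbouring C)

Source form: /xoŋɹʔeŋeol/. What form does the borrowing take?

ðoŋuɹʔeŋeolu

Substitution: /x/ → /ð/, giving /ðoŋɹʔeŋeol/.
Under (C)(C)V, the unsyllabifiable consonants are /ŋ/, /l/ (no codas are permitted; onsets may contain at most 2 consonants).
Each unlicensed consonant becomes the onset of a new syllable: /ŋ/ → /ŋu/, /l/ → /lu/.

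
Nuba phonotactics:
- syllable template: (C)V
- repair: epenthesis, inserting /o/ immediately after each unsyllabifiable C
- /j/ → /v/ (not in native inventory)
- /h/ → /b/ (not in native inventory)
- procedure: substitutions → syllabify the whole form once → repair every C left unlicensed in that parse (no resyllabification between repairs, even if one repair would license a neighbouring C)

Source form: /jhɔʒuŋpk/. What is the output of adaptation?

Substitution: /j/ → /v/, /h/ → /b/, giving /vbɔʒuŋpk/.
Syllabifying with onset maximization leaves /v/, /ŋ/, /p/, /k/ stranded (no codas are permitted; onsets are limited to one consonant).
Each unlicensed consonant becomes the onset of a new syllable: /v/ → /vo/, /ŋ/ → /ŋo/, /p/ → /po/, /k/ → /ko/.

vobɔʒuŋopoko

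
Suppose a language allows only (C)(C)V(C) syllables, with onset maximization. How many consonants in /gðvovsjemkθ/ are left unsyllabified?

The consonants /g/, /k/, /θ/ cannot be parsed into a legal (C)(C)V(C) syllable (at most one coda consonant is licensed; onsets may contain at most 2 consonants).

3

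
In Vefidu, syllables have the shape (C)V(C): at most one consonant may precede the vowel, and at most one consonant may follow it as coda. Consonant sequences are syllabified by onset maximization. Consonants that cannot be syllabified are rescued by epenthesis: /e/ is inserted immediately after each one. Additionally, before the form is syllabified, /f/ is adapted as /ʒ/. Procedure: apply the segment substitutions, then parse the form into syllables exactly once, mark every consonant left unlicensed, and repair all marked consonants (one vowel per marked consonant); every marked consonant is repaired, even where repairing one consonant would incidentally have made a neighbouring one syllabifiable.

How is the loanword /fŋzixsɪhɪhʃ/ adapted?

Substitution: /f/ → /ʒ/, giving /ʒŋzixsɪhɪhʃ/.
Under (C)V(C), the unsyllabifiable consonants are /ʒ/, /ŋ/, /ʃ/ (at most one coda consonant is licensed; onsets are limited to one consonant).
Inserting the epenthetic vowel yields /ʒ/ → /ʒe/, /ŋ/ → /ŋe/, /ʃ/ → /ʃe/.

ʒeŋezixsɪhɪhʃe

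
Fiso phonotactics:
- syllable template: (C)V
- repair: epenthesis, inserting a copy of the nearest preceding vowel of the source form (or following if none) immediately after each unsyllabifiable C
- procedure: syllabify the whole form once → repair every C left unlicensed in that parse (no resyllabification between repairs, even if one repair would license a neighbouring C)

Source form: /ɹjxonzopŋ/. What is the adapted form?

Syllabifying with onset maximization leaves /ɹ/, /j/, /n/, /p/, /ŋ/ stranded (no codas are permitted; onsets are limited to one consonant).
Each unlicensed consonant becomes the onset of a new syllable: /ɹ/ → /ɹo/, /j/ → /jo/, /n/ → /no/, /p/ → /po/, /ŋ/ → /ŋo/.

ɹojoxonozopoŋo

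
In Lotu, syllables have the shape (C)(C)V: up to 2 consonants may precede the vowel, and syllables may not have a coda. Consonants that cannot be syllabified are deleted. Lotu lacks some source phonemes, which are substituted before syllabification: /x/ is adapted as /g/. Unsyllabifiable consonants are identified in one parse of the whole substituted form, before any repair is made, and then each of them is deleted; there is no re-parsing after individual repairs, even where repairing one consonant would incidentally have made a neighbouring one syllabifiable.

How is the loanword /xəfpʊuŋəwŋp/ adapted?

gəfpʊuŋə

Substitution: /x/ → /g/, giving /gəfpʊuŋəwŋp/.
The consonants /w/, /ŋ/, /p/ cannot be parsed into a legal (C)(C)V syllable (no codas are permitted; onsets may contain at most 2 consonants).
Each unlicensed consonant is deleted: /w/, /ŋ/, /p/.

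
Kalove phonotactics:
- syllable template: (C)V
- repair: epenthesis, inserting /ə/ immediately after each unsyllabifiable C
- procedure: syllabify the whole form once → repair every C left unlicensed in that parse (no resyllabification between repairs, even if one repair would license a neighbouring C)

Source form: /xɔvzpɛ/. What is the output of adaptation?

xɔvəzəpɛ

Syllabifying with onset maximization leaves /v/, /z/ stranded (no codas are permitted; onsets are limited to one consonant).
Epenthesis after each stranded consonant: /v/ → /və/, /z/ → /zə/.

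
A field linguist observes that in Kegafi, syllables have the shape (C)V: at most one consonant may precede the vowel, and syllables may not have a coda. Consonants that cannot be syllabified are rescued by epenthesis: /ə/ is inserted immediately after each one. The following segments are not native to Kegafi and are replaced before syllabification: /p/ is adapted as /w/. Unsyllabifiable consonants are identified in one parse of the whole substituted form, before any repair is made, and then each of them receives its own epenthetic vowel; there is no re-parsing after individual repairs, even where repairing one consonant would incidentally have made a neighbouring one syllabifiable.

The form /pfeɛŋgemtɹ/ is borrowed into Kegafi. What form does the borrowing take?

Substitution: /p/ → /w/, giving /wfeɛŋgemtɹ/.
Under (C)V, the unsyllabifiable consonants are /w/, /ŋ/, /m/, /t/, /ɹ/ (no codas are permitted; onsets are limited to one consonant).
Each unlicensed consonant becomes the onset of a new syllable: /w/ → /wə/, /ŋ/ → /ŋə/, /m/ → /mə/, /t/ → /tə/, /ɹ/ → /ɹə/.

wəfeɛŋəgemətəɹə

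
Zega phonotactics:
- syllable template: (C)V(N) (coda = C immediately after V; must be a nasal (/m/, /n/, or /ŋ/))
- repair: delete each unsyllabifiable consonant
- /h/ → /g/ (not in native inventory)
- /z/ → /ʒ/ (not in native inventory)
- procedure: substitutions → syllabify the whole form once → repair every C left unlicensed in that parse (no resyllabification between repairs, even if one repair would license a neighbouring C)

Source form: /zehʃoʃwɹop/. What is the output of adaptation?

ʒeʃoɹo

Substitution: /z/ → /ʒ/, /h/ → /g/, giving /ʒegʃoʃwɹop/.
The consonants /g/, /ʃ/, /w/, /p/ cannot be parsed into a legal (C)V(N) syllable (only a nasal (/m/, /n/, or /ŋ/) is licensed in coda position; onsets are limited to one consonant).
Deleting the stranded consonants removes /g/, /ʃ/, /w/, /p/.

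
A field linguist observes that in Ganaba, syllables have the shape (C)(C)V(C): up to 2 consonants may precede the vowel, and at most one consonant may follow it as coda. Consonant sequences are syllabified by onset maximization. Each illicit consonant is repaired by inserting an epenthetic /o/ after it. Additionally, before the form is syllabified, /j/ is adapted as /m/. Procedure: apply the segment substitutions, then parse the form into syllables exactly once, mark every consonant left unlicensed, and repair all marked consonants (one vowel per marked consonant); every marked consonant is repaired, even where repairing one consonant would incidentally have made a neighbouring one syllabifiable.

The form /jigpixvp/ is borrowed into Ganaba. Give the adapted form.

migpixvopo

Substitution: /j/ → /m/, giving /migpixvp/.
The consonants /v/, /p/ cannot be parsed into a legal (C)(C)V(C) syllable (at most one coda consonant is licensed; onsets may contain at most 2 consonants).
Inserting the epenthetic vowel yields /v/ → /vo/, /p/ → /po/.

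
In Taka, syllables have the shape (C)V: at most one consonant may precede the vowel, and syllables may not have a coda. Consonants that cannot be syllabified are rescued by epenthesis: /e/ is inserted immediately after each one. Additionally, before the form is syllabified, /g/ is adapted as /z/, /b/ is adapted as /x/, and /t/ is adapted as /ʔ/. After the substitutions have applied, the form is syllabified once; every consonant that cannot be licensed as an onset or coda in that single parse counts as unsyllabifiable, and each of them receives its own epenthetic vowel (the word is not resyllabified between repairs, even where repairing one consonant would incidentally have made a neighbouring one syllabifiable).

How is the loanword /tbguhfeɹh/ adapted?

ʔexezuhefeɹehe

Substitution: /t/ → /ʔ/, /b/ → /x/, /g/ → /z/, giving /ʔxzuhfeɹh/.
The consonants /ʔ/, /x/, /h/, /ɹ/, /h/ cannot be parsed into a legal (C)V syllable (no codas are permitted; onsets are limited to one consonant).
Each unlicensed consonant becomes the onset of a new syllable: /ʔ/ → /ʔe/, /x/ → /xe/, /h/ → /he/, /ɹ/ → /ɹe/, /h/ → /he/.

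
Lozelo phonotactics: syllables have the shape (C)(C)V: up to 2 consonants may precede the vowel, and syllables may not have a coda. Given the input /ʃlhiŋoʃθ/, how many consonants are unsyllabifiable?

3

Under (C)(C)V, the unsyllabifiable consonants are /ʃ/, /ʃ/, /θ/ (no codas are permitted; onsets may contain at most 2 consonants).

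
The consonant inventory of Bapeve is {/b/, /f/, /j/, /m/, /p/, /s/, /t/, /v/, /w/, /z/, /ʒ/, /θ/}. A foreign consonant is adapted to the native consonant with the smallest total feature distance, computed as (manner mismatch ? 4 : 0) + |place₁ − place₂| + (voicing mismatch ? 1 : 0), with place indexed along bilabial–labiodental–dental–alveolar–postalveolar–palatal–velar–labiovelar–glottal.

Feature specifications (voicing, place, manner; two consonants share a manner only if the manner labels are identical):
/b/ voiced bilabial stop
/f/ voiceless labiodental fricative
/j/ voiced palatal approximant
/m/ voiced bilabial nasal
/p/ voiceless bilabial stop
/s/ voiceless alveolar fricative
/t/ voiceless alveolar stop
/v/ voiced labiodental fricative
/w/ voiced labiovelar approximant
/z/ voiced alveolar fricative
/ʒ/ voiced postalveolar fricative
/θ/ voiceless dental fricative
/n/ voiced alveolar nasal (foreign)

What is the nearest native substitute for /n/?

/m/ is closest: same manner (nasal), place distance 3 (alveolar→bilabial), same voicing; total 3. Next closest is /z/ at distance 4.

m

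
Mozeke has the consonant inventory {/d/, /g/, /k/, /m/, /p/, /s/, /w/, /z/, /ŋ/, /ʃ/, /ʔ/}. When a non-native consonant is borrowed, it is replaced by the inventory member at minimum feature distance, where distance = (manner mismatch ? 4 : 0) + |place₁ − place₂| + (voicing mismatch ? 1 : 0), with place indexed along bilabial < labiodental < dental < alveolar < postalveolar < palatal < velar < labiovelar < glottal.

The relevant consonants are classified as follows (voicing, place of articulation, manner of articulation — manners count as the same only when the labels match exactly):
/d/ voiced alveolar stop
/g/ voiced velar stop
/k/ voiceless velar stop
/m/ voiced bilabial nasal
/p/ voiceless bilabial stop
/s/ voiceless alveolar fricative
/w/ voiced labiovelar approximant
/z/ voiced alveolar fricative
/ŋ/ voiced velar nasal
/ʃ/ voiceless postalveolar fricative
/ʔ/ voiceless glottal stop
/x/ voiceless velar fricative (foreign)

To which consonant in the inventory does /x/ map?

ʃ

/ʃ/ is closest: same manner (fricative), place distance 2 (velar→postalveolar), same voicing; total 2. Next closest is /s/ at distance 3.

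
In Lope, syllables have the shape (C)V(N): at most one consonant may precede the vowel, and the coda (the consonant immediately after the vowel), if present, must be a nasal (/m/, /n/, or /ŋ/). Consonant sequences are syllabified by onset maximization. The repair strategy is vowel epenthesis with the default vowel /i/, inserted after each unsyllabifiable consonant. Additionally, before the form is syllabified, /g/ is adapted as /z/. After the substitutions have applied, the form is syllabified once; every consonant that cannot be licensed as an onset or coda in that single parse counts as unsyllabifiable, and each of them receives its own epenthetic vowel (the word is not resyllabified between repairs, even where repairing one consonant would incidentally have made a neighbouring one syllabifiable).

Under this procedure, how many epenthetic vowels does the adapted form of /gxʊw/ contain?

After substitution the input is /zxʊw/.
The unsyllabifiable consonants are /z/, /w/; each receives one epenthetic vowel.

2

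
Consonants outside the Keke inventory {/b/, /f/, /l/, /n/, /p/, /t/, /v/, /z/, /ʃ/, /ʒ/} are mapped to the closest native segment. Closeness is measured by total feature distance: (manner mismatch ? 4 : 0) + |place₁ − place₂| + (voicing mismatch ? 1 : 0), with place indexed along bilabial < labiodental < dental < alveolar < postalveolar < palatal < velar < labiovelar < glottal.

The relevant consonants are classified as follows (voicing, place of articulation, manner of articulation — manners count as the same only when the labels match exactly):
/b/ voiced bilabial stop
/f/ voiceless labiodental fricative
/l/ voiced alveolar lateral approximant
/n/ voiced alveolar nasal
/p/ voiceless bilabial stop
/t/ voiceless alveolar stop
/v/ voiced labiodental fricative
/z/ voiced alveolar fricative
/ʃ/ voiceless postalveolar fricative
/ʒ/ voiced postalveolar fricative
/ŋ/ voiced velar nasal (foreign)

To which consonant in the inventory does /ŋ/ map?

n

/n/ is closest: same manner (nasal), place distance 3 (velar→alveolar), same voicing; total 3. Next closest is /ʒ/ at distance 6.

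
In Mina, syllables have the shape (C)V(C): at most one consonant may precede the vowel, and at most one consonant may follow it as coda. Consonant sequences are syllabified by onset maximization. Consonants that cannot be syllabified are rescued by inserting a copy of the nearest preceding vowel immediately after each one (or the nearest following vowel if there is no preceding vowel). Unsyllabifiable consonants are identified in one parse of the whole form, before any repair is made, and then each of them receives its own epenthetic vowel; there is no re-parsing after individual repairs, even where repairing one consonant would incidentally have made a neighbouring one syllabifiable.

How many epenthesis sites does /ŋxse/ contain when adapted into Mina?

2

The unsyllabifiable consonants are /ŋ/, /x/; each receives one epenthetic vowel.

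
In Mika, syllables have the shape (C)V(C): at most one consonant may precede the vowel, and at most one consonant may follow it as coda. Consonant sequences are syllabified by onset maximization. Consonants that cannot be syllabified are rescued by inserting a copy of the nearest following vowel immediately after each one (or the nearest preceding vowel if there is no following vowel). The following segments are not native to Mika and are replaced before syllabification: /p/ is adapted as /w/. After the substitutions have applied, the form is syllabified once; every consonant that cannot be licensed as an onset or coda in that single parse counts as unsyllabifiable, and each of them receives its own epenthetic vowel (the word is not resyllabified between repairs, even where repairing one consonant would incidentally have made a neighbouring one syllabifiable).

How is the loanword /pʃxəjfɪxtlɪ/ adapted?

wəʃəxəjfɪxtɪlɪ

Substitution: /p/ → /w/, giving /wʃxəjfɪxtlɪ/.
Under (C)V(C), the unsyllabifiable consonants are /w/, /ʃ/, /t/ (at most one coda consonant is licensed; onsets are limited to one consonant).
Inserting the epenthetic vowel yields /w/ → /wə/, /ʃ/ → /ʃə/, /t/ → /tɪ/.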